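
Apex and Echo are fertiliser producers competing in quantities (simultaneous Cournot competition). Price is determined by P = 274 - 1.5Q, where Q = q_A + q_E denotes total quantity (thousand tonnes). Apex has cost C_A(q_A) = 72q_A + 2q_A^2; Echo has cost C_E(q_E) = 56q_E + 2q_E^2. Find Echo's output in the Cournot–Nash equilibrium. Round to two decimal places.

26.16

Apex's profit: π_A = (274 - 1.5Q)q_A - (72q_A + 2q_A²). Setting ∂π_A/∂q_A = 0: 202 - 7q_A - (3/2)(q_E) = 0.
Echo's first-order condition: 218 - 7q_E - (3/2)(q_A) = 0.
So q_A = (202 - (3/2)q_E)/7 and q_E = (218 - (3/2)q_A)/7.
Solving the pair: q_A = 23.2513, q_E = 26.1604.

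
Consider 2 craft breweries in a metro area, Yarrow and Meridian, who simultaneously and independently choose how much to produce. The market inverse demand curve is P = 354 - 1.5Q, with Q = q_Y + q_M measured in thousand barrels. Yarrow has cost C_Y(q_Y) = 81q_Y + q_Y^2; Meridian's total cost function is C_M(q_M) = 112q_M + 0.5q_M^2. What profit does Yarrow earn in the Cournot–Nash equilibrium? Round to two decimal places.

Yarrow's profit: π_Y = (354 - 1.5Q)q_Y - (81q_Y + q_Y²). Setting ∂π_Y/∂q_Y = 0: 273 - 5q_Y - (3/2)(q_M) = 0.
Meridian's profit: π_M = (354 - 1.5Q)q_M - (112q_M + (1/2)q_M²). Setting ∂π_M/∂q_M = 0: 242 - 4q_M - (3/2)(q_Y) = 0.
Best responses: q_Y = (273 - (3/2)q_M)/5, q_M = (242 - (3/2)q_Y)/4.
Substituting one into the other gives q_Y = 41.0704 and q_M = 45.0986.
Price P = 354 - (3/2)·86.1690 = 224.7465.
Yarrow's profit: 224.7465·41.0704 - 81·41.0704 - 41.0704² = 4216.9490.

4216.95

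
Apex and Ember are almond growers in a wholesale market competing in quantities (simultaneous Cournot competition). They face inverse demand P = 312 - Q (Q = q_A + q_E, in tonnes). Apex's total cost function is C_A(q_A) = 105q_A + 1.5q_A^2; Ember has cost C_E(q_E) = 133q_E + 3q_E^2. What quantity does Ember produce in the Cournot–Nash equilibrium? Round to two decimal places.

17.64

Apex's profit: π_A = (312 - Q)q_A - (105q_A + (3/2)q_A²). Setting ∂π_A/∂q_A = 0: 207 - 5q_A - (q_E) = 0.
Ember's profit: π_E = (312 - Q)q_E - (133q_E + 3q_E²). Setting ∂π_E/∂q_E = 0: 179 - 8q_E - (q_A) = 0.
So q_A = (207 - q_E)/5 and q_E = (179 - q_A)/8.
Solving the pair: q_A = 1477/39, q_E = 688/39.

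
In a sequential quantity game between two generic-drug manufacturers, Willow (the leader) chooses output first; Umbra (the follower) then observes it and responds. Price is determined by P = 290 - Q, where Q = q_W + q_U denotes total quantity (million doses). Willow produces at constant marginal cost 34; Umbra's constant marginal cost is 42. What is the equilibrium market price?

100

The follower Umbra best-responds to any q_W: π_U = (290 - Q)q_U - 42q_U.
∂π_U/∂q_U = 248 - q_W - 2q_U = 0 gives the reaction function q_U = (248 - q_W)/2.
The leader anticipates this reaction. Substituting into P = 290 - Q gives P = 166 - (1/2)q_W, so π_W = (166 - (1/2)q_W)q_W - 34q_W.
The leader's first-order condition 132 - q_W = 0 yields q_W = 132.
Then q_U = (248 - 132)/2 = 58.
Total output Q = 190, so price P = 290 - 190 = 100.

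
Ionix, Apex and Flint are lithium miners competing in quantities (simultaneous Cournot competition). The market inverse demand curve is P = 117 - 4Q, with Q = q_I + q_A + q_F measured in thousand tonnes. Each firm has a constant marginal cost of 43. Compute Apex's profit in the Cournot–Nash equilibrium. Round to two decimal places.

85.56

A representative firm's profit is π_i = q_i(117 - 4Q) - 43q_i.
Setting ∂π_i/∂q_i = 0 with rivals' quantities fixed: 74 - 8q_i - 4·Σ_{j≠i} q_j = 0.
With identical firms every q_j equals q_i, so Σ_{j≠i} q_j = 2q_i and 74 = 16q_i, giving q_i = 37/8.
Price P = 117 - 4·(111/8) = 123/2.
Apex's profit: (123/2 - 43)·(37/8) = 1369/16.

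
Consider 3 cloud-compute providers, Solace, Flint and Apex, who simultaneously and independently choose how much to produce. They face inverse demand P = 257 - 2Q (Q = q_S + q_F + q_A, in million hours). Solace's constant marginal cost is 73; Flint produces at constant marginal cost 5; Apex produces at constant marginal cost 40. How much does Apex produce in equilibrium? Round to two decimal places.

Solace's profit: π_S = (257 - 2Q)q_S - (73q_S). Setting ∂π_S/∂q_S = 0: 184 - 4q_S - 2(q_F + q_A) = 0.
Flint's profit: π_F = (257 - 2Q)q_F - (5q_F). Setting ∂π_F/∂q_F = 0: 252 - 4q_F - 2(q_S + q_A) = 0.
Apex's first-order condition: 217 - 4q_A - 2(q_S + q_F) = 0.
Adding the 3 first-order conditions: 653 − 8Q = 0, so Q = 653/8.
Back-substituting: q_S = (184 − 653/4)/2 = 83/8, q_F = (252 − 653/4)/2 = 355/8, q_A = (217 − 653/4)/2 = 215/8.

26.88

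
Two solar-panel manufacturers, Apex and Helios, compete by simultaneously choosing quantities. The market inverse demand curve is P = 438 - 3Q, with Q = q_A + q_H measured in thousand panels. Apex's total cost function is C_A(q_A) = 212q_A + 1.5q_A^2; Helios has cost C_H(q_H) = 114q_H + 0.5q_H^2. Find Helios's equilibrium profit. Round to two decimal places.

6011.75

Apex's profit: π_A = (438 - 3Q)q_A - (212q_A + (3/2)q_A²). Setting ∂π_A/∂q_A = 0: 226 - 9q_A - 3(q_H) = 0.
Helios's profit: π_H = (438 - 3Q)q_H - (114q_H + (1/2)q_H²). Setting ∂π_H/∂q_H = 0: 324 - 7q_H - 3(q_A) = 0.
Rearranging gives the reaction functions q_A = (226 - 3q_H)/9 and q_H = (324 - 3q_A)/7.
Solving the pair: q_A = 305/27, q_H = 373/9.
Price P = 438 - 3·(1424/27) = 279.7778.
Helios's profit: 279.7778·(373/9) - 114·(373/9) - (1/2)(373/9)² = 6011.7469.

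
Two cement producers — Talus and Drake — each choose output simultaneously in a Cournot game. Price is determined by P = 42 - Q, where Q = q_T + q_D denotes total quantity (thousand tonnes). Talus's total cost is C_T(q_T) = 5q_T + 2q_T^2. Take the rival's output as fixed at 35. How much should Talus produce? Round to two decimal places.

0.33

With the rival's output fixed at 35, Talus's profit is π_T = (42 - 35 - q_T)q_T - (5q_T + 2q_T²) = (7 - q_T)q_T - (5q_T + 2q_T²).
∂π_T/∂q_T = 2 - 6q_T = 0, so q_T = 1/3.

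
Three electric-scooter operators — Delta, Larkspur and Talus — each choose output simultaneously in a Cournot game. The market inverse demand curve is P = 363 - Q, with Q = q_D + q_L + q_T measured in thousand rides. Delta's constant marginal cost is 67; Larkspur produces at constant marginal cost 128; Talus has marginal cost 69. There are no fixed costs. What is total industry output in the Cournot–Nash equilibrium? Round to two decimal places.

Delta's profit: π_D = (363 - Q)q_D - (67q_D). Setting ∂π_D/∂q_D = 0: 296 - 2q_D - (q_L + q_T) = 0.
Larkspur's profit: π_L = (363 - Q)q_L - (128q_L). Setting ∂π_L/∂q_L = 0: 235 - 2q_L - (q_D + q_T) = 0.
Talus's first-order condition: 294 - 2q_T - (q_D + q_L) = 0.
Adding the 3 first-order conditions: 825 − 4Q = 0, so Q = 825/4.
Back-substituting: q_D = (296 − 825/4) = 359/4, q_L = (235 − 825/4) = 115/4, q_T = (294 − 825/4) = 351/4.
Total output Q = 359/4 + 115/4 + 351/4 = 825/4.

206.25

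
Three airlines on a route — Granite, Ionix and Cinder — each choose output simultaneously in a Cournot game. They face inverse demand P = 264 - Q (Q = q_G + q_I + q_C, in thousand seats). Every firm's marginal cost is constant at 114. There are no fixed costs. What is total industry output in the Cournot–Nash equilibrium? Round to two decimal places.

Each firm earns π_i = (264 - Q)q_i - 114q_i.
Setting ∂π_i/∂q_i = 0 with rivals' quantities fixed: 150 - 2q_i - Σ_{j≠i} q_j = 0.
With identical firms every q_j equals q_i, so Σ_{j≠i} q_j = 2q_i and 150 = 4q_i, giving q_i = 75/2.
Total output Q = 75/2 + 75/2 + 75/2 = 225/2.

112.50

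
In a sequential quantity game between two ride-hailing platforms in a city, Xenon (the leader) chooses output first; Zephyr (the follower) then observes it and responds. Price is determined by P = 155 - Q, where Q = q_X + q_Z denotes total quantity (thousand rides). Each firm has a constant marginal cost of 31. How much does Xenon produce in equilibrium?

62

The follower Zephyr best-responds to any q_X: π_Z = (155 - Q)q_Z - 31q_Z.
Follower FOC: 124 - q_X - 2q_Z = 0, so q_Z(q_X) = (124 - q_X)/2.
Xenon substitutes q_Z(q_X) into its own profit: π_X = q_X(155 - q_X - (124 - q_X)/2) - 31q_X = (93 - (1/2)q_X)q_X - 31q_X.
Leader FOC: 62 - q_X = 0, so q_X = 62.
Then q_Z = (124 - 62)/2 = 31.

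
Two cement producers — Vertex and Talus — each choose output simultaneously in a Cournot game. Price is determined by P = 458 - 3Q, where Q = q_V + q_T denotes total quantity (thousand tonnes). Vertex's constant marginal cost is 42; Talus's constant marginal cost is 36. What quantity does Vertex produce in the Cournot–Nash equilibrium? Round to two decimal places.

Vertex's profit: π_V = (458 - 3Q)q_V - (42q_V). Setting ∂π_V/∂q_V = 0: 416 - 6q_V - 3(q_T) = 0.
Talus's profit: π_T = (458 - 3Q)q_T - (36q_T). Setting ∂π_T/∂q_T = 0: 422 - 6q_T - 3(q_V) = 0.
Rearranging gives the reaction functions q_V = (416 - 3q_T)/6 and q_T = (422 - 3q_V)/6.
Solving the pair: q_V = 410/9, q_T = 428/9.

45.56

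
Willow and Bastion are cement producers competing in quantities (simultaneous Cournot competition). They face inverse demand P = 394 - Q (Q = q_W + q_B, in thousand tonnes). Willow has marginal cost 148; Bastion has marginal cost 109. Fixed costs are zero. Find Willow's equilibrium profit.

4761

Willow's profit: π_W = (394 - Q)q_W - (148q_W). Setting ∂π_W/∂q_W = 0: 246 - 2q_W - (q_B) = 0.
Bastion's first-order condition: 285 - 2q_B - (q_W) = 0.
So q_W = (246 - q_B)/2 and q_B = (285 - q_W)/2.
Substituting one into the other gives q_W = 69 and q_B = 108.
Price P = 394 - 177 = 217.
Willow's profit: (217 - 148)·69 = 4761.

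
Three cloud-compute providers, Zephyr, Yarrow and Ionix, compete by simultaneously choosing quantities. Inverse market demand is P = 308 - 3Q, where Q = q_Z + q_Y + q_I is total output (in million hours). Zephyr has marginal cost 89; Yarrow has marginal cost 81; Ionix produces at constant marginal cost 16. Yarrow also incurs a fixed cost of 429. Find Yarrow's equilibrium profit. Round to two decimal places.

173.08

Zephyr's profit: π_Z = (308 - 3Q)q_Z - (89q_Z). Setting ∂π_Z/∂q_Z = 0: 219 - 6q_Z - 3(q_Y + q_I) = 0.
Yarrow's profit: π_Y = (308 - 3Q)q_Y - (81q_Y). Setting ∂π_Y/∂q_Y = 0: 227 - 6q_Y - 3(q_Z + q_I) = 0.
Ionix's profit: π_I = (308 - 3Q)q_I - (16q_I). Setting ∂π_I/∂q_I = 0: 292 - 6q_I - 3(q_Z + q_Y) = 0.
Adding the 3 conditions: 738 − 6Q − 6Q = 0, i.e. Q = 123/2.
Back-substituting: q_Z = (219 − 369/2)/3 = 23/2, q_Y = (227 − 369/2)/3 = 85/6, q_I = (292 − 369/2)/3 = 215/6.
Price P = 308 - 3·(123/2) = 247/2.
Yarrow's profit: (247/2 - 81)·(85/6) - 429 = 173.0833.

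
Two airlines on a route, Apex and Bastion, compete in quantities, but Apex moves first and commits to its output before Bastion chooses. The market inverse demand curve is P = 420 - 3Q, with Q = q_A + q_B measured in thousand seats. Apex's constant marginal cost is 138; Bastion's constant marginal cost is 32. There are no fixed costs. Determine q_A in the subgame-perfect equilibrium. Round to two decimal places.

Solve by backward induction. Given q_A, the follower Bastion maximises π_B = (420 - 3q_A - 3q_B)q_B - 32q_B.
Follower FOC: 388 - 3q_A - 6q_B = 0, so q_B(q_A) = (388 - 3q_A)/6.
The leader anticipates this reaction. Substituting into P = 420 - 3Q gives P = 226 - (3/2)q_A, so π_A = (226 - (3/2)q_A)q_A - 138q_A.
Maximising: ∂π_A/∂q_A = 88 - 3q_A = 0, giving q_A = 88/3.
Then q_B = (388 - 3·(88/3))/6 = 50.

29.33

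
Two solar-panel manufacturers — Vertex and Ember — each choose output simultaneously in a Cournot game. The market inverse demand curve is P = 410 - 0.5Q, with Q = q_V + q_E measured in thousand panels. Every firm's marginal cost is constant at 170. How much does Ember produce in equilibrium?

A representative firm's profit is π_i = q_i(410 - 0.5Q) - 170q_i.
First-order condition (treating rivals' output as given): 240 - q_i - (1/2)q_j = 0.
By symmetry each firm produces the same amount; substituting q_j = q_i yields q_i = 240/(3/2) = 160.

160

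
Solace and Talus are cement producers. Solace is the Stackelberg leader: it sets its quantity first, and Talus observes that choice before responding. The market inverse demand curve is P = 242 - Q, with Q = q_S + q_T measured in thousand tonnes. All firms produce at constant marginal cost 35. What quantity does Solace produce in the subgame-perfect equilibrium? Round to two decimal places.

The follower Talus best-responds to any q_S: π_T = (242 - Q)q_T - 35q_T.
∂π_T/∂q_T = 207 - q_S - 2q_T = 0 gives the reaction function q_T = (207 - q_S)/2.
Solace substitutes q_T(q_S) into its own profit: π_S = q_S(242 - q_S - (207 - q_S)/2) - 35q_S = (277/2 - (1/2)q_S)q_S - 35q_S.
Leader FOC: 207/2 - q_S = 0, so q_S = 207/2.
Then q_T = (207 - 207/2)/2 = 207/4.

103.50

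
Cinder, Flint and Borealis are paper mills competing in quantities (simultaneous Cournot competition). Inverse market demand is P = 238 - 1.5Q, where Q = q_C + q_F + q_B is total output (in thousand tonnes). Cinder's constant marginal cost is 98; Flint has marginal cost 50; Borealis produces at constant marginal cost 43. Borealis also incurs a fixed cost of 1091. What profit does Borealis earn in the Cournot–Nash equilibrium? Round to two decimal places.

Cinder's profit: π_C = (238 - 1.5Q)q_C - (98q_C). Setting ∂π_C/∂q_C = 0: 140 - 3q_C - (3/2)(q_F + q_B) = 0.
Flint's first-order condition: 188 - 3q_F - (3/2)(q_C + q_B) = 0.
Borealis's profit: π_B = (238 - 1.5Q)q_B - (43q_B). Setting ∂π_B/∂q_B = 0: 195 - 3q_B - (3/2)(q_C + q_F) = 0.
Summing all 3 equations gives 523 − 6Q = 0, hence Q = 523/6.
Back-substituting: q_C = (140 − 523/4)/(3/2) = 37/6, q_F = (188 − 523/4)/(3/2) = 229/6, q_B = (195 − 523/4)/(3/2) = 257/6.
Price P = 238 - (3/2)·(523/6) = 429/4.
Borealis's profit: (429/4 - 43)·(257/6) - 1091 = 1661.0417.

1661.04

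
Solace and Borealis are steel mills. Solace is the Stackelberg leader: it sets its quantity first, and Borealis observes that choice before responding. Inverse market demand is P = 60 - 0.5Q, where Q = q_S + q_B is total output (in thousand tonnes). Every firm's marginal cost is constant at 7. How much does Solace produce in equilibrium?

53

The follower Borealis best-responds to any q_S: π_B = (60 - 0.5Q)q_B - 7q_B.
∂π_B/∂q_B = 53 - (1/2)q_S - q_B = 0 gives the reaction function q_B = (53 - (1/2)q_S).
Solace substitutes q_B(q_S) into its own profit: π_S = q_S(60 - (1/2)q_S - (53 - (1/2)q_S)/2) - 7q_S = (67/2 - (1/4)q_S)q_S - 7q_S.
Leader FOC: 53/2 - (1/2)q_S = 0, so q_S = 53.
Then q_B = (53 - (1/2)·53) = 53/2.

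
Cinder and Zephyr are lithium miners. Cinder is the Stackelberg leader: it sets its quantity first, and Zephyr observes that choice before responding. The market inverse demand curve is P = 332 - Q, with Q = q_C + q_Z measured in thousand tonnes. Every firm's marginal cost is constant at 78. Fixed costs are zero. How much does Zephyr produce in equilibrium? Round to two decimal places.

63.50

The follower Zephyr best-responds to any q_C: π_Z = (332 - Q)q_Z - 78q_Z.
∂π_Z/∂q_Z = 254 - q_C - 2q_Z = 0 gives the reaction function q_Z = (254 - q_C)/2.
The leader anticipates this reaction. Substituting into P = 332 - Q gives P = 205 - (1/2)q_C, so π_C = (205 - (1/2)q_C)q_C - 78q_C.
The leader's first-order condition 127 - q_C = 0 yields q_C = 127.
Then q_Z = (254 - 127)/2 = 127/2.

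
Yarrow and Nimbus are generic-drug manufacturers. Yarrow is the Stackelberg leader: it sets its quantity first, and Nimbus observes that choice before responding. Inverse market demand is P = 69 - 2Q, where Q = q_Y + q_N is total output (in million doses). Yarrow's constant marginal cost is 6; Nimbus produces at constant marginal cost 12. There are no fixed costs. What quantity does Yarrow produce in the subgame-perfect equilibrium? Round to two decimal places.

17.25

Solve by backward induction. Given q_Y, the follower Nimbus maximises π_N = (69 - 2q_Y - 2q_N)q_N - 12q_N.
Follower FOC: 57 - 2q_Y - 4q_N = 0, so q_N(q_Y) = (57 - 2q_Y)/4.
Yarrow substitutes q_N(q_Y) into its own profit: π_Y = q_Y(69 - 2q_Y - (57 - 2q_Y)/2) - 6q_Y = (81/2 - q_Y)q_Y - 6q_Y.
Leader FOC: 69/2 - 2q_Y = 0, so q_Y = 69/4.
Then q_N = (57 - 2·(69/4))/4 = 45/8.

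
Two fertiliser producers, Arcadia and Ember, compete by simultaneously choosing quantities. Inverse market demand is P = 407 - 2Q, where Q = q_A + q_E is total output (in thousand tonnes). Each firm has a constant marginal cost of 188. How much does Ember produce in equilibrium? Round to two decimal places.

A representative firm's profit is π_i = q_i(407 - 2Q) - 188q_i.
First-order condition (treating rivals' output as given): 219 - 4q_i - 2q_j = 0.
With identical firms every q_j equals q_i, so q_j = q_i and 219 = 6q_i, giving q_i = 73/2.

36.50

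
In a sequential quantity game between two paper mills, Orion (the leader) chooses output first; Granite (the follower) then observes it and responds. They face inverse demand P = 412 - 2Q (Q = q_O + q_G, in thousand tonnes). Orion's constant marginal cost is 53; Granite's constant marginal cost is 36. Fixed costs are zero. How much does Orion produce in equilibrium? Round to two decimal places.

Solve by backward induction. Given q_O, the follower Granite maximises π_G = (412 - 2q_O - 2q_G)q_G - 36q_G.
∂π_G/∂q_G = 376 - 2q_O - 4q_G = 0 gives the reaction function q_G = (376 - 2q_O)/4.
Orion substitutes q_G(q_O) into its own profit: π_O = q_O(412 - 2q_O - (376 - 2q_O)/2) - 53q_O = (224 - q_O)q_O - 53q_O.
The leader's first-order condition 171 - 2q_O = 0 yields q_O = 171/2.
Then q_G = (376 - 2·(171/2))/4 = 205/4.

85.50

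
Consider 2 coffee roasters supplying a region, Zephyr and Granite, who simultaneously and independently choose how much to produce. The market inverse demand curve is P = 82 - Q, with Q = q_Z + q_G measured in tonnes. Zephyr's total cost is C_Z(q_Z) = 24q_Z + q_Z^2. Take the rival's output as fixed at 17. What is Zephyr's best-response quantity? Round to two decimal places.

10.25

With the rival's output fixed at 17, Zephyr's profit is π_Z = (82 - 17 - q_Z)q_Z - (24q_Z + q_Z²) = (65 - q_Z)q_Z - (24q_Z + q_Z²).
∂π_Z/∂q_Z = 41 - 4q_Z = 0, so q_Z = 41/4.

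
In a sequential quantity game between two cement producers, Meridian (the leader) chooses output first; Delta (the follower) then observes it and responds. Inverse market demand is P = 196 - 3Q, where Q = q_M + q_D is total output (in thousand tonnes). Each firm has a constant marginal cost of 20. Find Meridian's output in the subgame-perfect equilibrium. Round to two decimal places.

The follower Delta best-responds to any q_M: π_D = (196 - 3Q)q_D - 20q_D.
Setting the follower's marginal profit to zero, 176 - 3q_M - 6q_D = 0, i.e. q_D = (176 - 3q_M)/6.
The leader anticipates this reaction. Substituting into P = 196 - 3Q gives P = 108 - (3/2)q_M, so π_M = (108 - (3/2)q_M)q_M - 20q_M.
Leader FOC: 88 - 3q_M = 0, so q_M = 88/3.
Then q_D = (176 - 3·(88/3))/6 = 44/3.

29.33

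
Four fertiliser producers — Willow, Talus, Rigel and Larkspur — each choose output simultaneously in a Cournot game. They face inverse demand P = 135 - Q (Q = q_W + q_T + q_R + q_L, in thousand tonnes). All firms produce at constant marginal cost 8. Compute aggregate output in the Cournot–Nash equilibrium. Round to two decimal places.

101.60

Each firm earns π_i = (135 - Q)q_i - 8q_i.
First-order condition (treating rivals' output as given): 127 - 2q_i - Σ_{j≠i} q_j = 0.
By symmetry each firm produces the same amount; substituting Σ_{j≠i} q_j = 3q_i yields q_i = 127/5.
Total output Q = 127/5 + 127/5 + 127/5 + 127/5 = 508/5.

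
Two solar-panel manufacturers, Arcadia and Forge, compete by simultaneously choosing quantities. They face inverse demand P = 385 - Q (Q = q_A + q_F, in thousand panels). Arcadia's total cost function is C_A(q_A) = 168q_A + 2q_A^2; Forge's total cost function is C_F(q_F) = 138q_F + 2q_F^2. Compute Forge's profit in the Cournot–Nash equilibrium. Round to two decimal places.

3918.92

Arcadia's profit: π_A = (385 - Q)q_A - (168q_A + 2q_A²). Setting ∂π_A/∂q_A = 0: 217 - 6q_A - (q_F) = 0.
Forge's profit: π_F = (385 - Q)q_F - (138q_F + 2q_F²). Setting ∂π_F/∂q_F = 0: 247 - 6q_F - (q_A) = 0.
Best responses: q_A = (217 - q_F)/6, q_F = (247 - q_A)/6.
Substituting one into the other gives q_A = 211/7 and q_F = 253/7.
Price P = 385 - 464/7 = 318.7143.
Forge's profit: 318.7143·(253/7) - 138·(253/7) - 2(253/7)² = 3918.9184.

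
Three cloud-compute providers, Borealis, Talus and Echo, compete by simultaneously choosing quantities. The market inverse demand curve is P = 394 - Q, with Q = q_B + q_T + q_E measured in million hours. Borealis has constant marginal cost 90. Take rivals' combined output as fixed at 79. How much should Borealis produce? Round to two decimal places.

112.50

With rivals' combined output fixed at 79, Borealis's profit is π_B = (394 - 79 - q_B)q_B - (90q_B) = (315 - q_B)q_B - (90q_B).
∂π_B/∂q_B = 225 - 2q_B = 0, so q_B = 225/2.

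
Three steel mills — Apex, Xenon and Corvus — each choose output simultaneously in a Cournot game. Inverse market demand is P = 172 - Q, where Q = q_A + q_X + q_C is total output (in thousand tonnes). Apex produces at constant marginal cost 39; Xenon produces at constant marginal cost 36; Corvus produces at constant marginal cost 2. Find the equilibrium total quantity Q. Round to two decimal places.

109.75

Apex's profit: π_A = (172 - Q)q_A - (39q_A). Setting ∂π_A/∂q_A = 0: 133 - 2q_A - (q_X + q_C) = 0.
Xenon's profit: π_X = (172 - Q)q_X - (36q_X). Setting ∂π_X/∂q_X = 0: 136 - 2q_X - (q_A + q_C) = 0.
Corvus's first-order condition: 170 - 2q_C - (q_A + q_X) = 0.
Summing all 3 equations gives 439 − 4Q = 0, hence Q = 439/4.
Back-substituting: q_A = (133 − 439/4) = 93/4, q_X = (136 − 439/4) = 105/4, q_C = (170 − 439/4) = 241/4.
Total output Q = 93/4 + 105/4 + 241/4 = 439/4.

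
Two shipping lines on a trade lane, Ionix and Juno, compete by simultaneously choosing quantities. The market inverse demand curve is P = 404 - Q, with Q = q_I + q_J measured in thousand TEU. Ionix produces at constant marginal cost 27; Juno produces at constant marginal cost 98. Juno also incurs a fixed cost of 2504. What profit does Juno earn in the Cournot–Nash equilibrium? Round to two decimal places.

Ionix's profit: π_I = (404 - Q)q_I - (27q_I). Setting ∂π_I/∂q_I = 0: 377 - 2q_I - (q_J) = 0.
Juno's first-order condition: 306 - 2q_J - (q_I) = 0.
Best responses: q_I = (377 - q_J)/2, q_J = (306 - q_I)/2.
Solving the pair: q_I = 448/3, q_J = 235/3.
Price P = 404 - 683/3 = 529/3.
Juno's profit: (529/3 - 98)·(235/3) - 2504 = 3632.1111.

3632.11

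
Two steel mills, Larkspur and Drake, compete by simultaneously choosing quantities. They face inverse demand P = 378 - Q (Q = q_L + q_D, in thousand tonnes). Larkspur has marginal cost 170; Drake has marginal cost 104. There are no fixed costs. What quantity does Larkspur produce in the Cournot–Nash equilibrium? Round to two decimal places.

47.33

Larkspur's profit: π_L = (378 - Q)q_L - (170q_L). Setting ∂π_L/∂q_L = 0: 208 - 2q_L - (q_D) = 0.
Drake's first-order condition: 274 - 2q_D - (q_L) = 0.
Best responses: q_L = (208 - q_D)/2, q_D = (274 - q_L)/2.
Solving the pair: q_L = 142/3, q_D = 340/3.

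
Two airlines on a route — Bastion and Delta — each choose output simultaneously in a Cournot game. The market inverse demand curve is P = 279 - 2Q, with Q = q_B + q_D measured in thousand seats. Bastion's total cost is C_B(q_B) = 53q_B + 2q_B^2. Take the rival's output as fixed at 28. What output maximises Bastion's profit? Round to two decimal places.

With the rival's output fixed at 28, Bastion's profit is π_B = (279 - 2·28 - 2q_B)q_B - (53q_B + 2q_B²) = (223 - 2q_B)q_B - (53q_B + 2q_B²).
∂π_B/∂q_B = 170 - 8q_B = 0, so q_B = 85/4.

21.25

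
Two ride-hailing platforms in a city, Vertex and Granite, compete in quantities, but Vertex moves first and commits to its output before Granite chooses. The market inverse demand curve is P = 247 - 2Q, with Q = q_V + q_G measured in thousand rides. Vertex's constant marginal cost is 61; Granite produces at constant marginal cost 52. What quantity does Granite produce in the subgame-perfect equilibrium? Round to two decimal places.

The follower Granite best-responds to any q_V: π_G = (247 - 2Q)q_G - 52q_G.
Setting the follower's marginal profit to zero, 195 - 2q_V - 4q_G = 0, i.e. q_G = (195 - 2q_V)/4.
The leader anticipates this reaction. Substituting into P = 247 - 2Q gives P = 299/2 - q_V, so π_V = (299/2 - q_V)q_V - 61q_V.
Maximising: ∂π_V/∂q_V = 177/2 - 2q_V = 0, giving q_V = 177/4.
Then q_G = (195 - 2·(177/4))/4 = 213/8.

26.63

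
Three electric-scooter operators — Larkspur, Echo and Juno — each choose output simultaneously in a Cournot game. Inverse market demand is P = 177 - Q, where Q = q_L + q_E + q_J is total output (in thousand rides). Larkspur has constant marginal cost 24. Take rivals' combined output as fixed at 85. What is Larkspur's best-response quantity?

34

With rivals' combined output fixed at 85, Larkspur's profit is π_L = (177 - 85 - q_L)q_L - (24q_L) = (92 - q_L)q_L - (24q_L).
∂π_L/∂q_L = 68 - 2q_L = 0, so q_L = 34.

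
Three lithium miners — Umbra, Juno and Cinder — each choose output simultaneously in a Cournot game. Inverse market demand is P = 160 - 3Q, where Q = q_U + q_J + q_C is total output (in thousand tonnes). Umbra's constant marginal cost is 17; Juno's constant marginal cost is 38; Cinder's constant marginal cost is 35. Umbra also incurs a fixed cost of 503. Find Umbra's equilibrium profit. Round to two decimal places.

Umbra's profit: π_U = (160 - 3Q)q_U - (17q_U). Setting ∂π_U/∂q_U = 0: 143 - 6q_U - 3(q_J + q_C) = 0.
Juno's profit: π_J = (160 - 3Q)q_J - (38q_J). Setting ∂π_J/∂q_J = 0: 122 - 6q_J - 3(q_U + q_C) = 0.
Cinder's first-order condition: 125 - 6q_C - 3(q_U + q_J) = 0.
Adding the 3 first-order conditions: 390 − 12Q = 0, so Q = 65/2.
Back-substituting: q_U = (143 − 195/2)/3 = 91/6, q_J = (122 − 195/2)/3 = 49/6, q_C = (125 − 195/2)/3 = 55/6.
Price P = 160 - 3·(65/2) = 125/2.
Umbra's profit: (125/2 - 17)·(91/6) - 503 = 187.0833.

187.08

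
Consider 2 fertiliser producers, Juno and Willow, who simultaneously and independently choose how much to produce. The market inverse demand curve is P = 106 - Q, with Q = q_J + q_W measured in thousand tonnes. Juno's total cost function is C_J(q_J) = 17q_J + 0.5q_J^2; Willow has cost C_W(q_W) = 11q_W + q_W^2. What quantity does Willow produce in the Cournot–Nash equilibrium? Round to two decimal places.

Juno's profit: π_J = (106 - Q)q_J - (17q_J + (1/2)q_J²). Setting ∂π_J/∂q_J = 0: 89 - 3q_J - (q_W) = 0.
Willow's profit: π_W = (106 - Q)q_W - (11q_W + q_W²). Setting ∂π_W/∂q_W = 0: 95 - 4q_W - (q_J) = 0.
So q_J = (89 - q_W)/3 and q_W = (95 - q_J)/4.
Solving the pair: q_J = 261/11, q_W = 196/11.

17.82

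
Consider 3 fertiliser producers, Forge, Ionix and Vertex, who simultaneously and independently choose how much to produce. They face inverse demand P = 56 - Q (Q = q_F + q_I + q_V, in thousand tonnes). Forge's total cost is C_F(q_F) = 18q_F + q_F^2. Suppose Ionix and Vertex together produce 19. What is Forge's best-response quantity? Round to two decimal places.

4.75

With rivals' combined output fixed at 19, Forge's profit is π_F = (56 - 19 - q_F)q_F - (18q_F + q_F²) = (37 - q_F)q_F - (18q_F + q_F²).
∂π_F/∂q_F = 19 - 4q_F = 0, so q_F = 19/4.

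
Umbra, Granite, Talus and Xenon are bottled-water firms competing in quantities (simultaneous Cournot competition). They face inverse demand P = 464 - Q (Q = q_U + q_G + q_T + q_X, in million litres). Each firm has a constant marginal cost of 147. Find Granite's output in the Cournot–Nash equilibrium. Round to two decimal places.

63.40

Each firm earns π_i = (464 - Q)q_i - 147q_i.
Setting ∂π_i/∂q_i = 0 with rivals' quantities fixed: 317 - 2q_i - Σ_{j≠i} q_j = 0.
By symmetry each firm produces the same amount; substituting Σ_{j≠i} q_j = 3q_i yields q_i = 317/5.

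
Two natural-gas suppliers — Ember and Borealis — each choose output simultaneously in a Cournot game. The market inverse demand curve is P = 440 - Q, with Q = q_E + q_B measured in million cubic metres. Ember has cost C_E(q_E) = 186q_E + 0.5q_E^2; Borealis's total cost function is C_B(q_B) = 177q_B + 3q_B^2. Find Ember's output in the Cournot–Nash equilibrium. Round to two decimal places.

Ember's profit: π_E = (440 - Q)q_E - (186q_E + (1/2)q_E²). Setting ∂π_E/∂q_E = 0: 254 - 3q_E - (q_B) = 0.
Borealis's profit: π_B = (440 - Q)q_B - (177q_B + 3q_B²). Setting ∂π_B/∂q_B = 0: 263 - 8q_B - (q_E) = 0.
Best responses: q_E = (254 - q_B)/3, q_B = (263 - q_E)/8.
Solving the pair: q_E = 1769/23, q_B = 535/23.

76.91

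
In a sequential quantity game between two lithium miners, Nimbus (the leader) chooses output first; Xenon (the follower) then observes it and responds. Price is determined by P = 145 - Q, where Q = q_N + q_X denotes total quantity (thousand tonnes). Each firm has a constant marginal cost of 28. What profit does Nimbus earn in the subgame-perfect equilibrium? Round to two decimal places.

The follower Xenon best-responds to any q_N: π_X = (145 - Q)q_X - 28q_X.
∂π_X/∂q_X = 117 - q_N - 2q_X = 0 gives the reaction function q_X = (117 - q_N)/2.
The leader anticipates this reaction. Substituting into P = 145 - Q gives P = 173/2 - (1/2)q_N, so π_N = (173/2 - (1/2)q_N)q_N - 28q_N.
Maximising: ∂π_N/∂q_N = 117/2 - q_N = 0, giving q_N = 117/2.
Then q_X = (117 - 117/2)/2 = 117/4.
Price P = 145 - 351/4 = 229/4.
Nimbus's profit: (229/4 - 28)·(117/2) = 1711.1250.

1711.13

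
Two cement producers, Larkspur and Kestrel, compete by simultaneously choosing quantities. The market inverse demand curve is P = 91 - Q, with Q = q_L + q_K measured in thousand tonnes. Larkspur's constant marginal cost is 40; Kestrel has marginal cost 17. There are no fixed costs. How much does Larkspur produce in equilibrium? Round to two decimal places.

Larkspur's profit: π_L = (91 - Q)q_L - (40q_L). Setting ∂π_L/∂q_L = 0: 51 - 2q_L - (q_K) = 0.
Kestrel's profit: π_K = (91 - Q)q_K - (17q_K). Setting ∂π_K/∂q_K = 0: 74 - 2q_K - (q_L) = 0.
Best responses: q_L = (51 - q_K)/2, q_K = (74 - q_L)/2.
Substituting one into the other gives q_L = 28/3 and q_K = 97/3.

9.33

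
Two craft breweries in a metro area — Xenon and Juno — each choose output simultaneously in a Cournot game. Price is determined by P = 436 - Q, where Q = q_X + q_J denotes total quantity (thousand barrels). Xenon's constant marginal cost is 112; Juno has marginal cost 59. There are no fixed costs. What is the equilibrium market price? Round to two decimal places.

202.33

Xenon's profit: π_X = (436 - Q)q_X - (112q_X). Setting ∂π_X/∂q_X = 0: 324 - 2q_X - (q_J) = 0.
Juno's first-order condition: 377 - 2q_J - (q_X) = 0.
Best responses: q_X = (324 - q_J)/2, q_J = (377 - q_X)/2.
Solving the pair: q_X = 271/3, q_J = 430/3.
Total output Q = 701/3, so price P = 436 - 701/3 = 607/3.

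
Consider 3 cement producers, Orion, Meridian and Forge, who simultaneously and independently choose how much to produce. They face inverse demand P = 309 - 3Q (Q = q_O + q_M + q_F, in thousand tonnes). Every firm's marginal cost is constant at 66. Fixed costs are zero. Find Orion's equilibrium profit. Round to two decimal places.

Each firm earns π_i = (309 - 3Q)q_i - 66q_i.
Setting ∂π_i/∂q_i = 0 with rivals' quantities fixed: 243 - 6q_i - 3·Σ_{j≠i} q_j = 0.
By symmetry each firm produces the same amount; substituting Σ_{j≠i} q_j = 2q_i yields q_i = 243/12 = 81/4.
Price P = 309 - 3·(243/4) = 507/4.
Orion's profit: (507/4 - 66)·(81/4) = 1230.1875.

1230.19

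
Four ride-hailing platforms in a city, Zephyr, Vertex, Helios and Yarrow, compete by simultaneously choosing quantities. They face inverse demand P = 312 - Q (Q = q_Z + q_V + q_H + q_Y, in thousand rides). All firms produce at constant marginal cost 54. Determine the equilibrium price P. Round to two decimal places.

A representative firm's profit is π_i = q_i(312 - Q) - 54q_i.
Setting ∂π_i/∂q_i = 0 with rivals' quantities fixed: 258 - 2q_i - Σ_{j≠i} q_j = 0.
By symmetry each firm produces the same amount; substituting Σ_{j≠i} q_j = 3q_i yields q_i = 258/5.
Total output Q = 1032/5, so price P = 312 - 1032/5 = 528/5.

105.60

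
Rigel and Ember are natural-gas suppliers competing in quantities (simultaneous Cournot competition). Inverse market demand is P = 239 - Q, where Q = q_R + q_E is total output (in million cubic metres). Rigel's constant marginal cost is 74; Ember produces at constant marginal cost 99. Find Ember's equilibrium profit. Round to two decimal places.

Rigel's profit: π_R = (239 - Q)q_R - (74q_R). Setting ∂π_R/∂q_R = 0: 165 - 2q_R - (q_E) = 0.
Ember's profit: π_E = (239 - Q)q_E - (99q_E). Setting ∂π_E/∂q_E = 0: 140 - 2q_E - (q_R) = 0.
Rearranging gives the reaction functions q_R = (165 - q_E)/2 and q_E = (140 - q_R)/2.
Substituting one into the other gives q_R = 190/3 and q_E = 115/3.
Price P = 239 - 305/3 = 412/3.
Ember's profit: (412/3 - 99)·(115/3) = 1469.4444.

1469.44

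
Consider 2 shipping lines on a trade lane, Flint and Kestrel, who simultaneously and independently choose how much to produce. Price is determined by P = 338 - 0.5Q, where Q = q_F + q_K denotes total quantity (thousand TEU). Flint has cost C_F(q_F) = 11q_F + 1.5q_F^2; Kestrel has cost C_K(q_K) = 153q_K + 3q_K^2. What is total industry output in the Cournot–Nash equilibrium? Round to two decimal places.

99.93

Flint's profit: π_F = (338 - 0.5Q)q_F - (11q_F + (3/2)q_F²). Setting ∂π_F/∂q_F = 0: 327 - 4q_F - (1/2)(q_K) = 0.
Kestrel's profit: π_K = (338 - 0.5Q)q_K - (153q_K + 3q_K²). Setting ∂π_K/∂q_K = 0: 185 - 7q_K - (1/2)(q_F) = 0.
So q_F = (327 - (1/2)q_K)/4 and q_K = (185 - (1/2)q_F)/7.
Substituting one into the other gives q_F = 79.1532 and q_K = 20.7748.
Total output Q = 79.1532 + 20.7748 = 99.9279.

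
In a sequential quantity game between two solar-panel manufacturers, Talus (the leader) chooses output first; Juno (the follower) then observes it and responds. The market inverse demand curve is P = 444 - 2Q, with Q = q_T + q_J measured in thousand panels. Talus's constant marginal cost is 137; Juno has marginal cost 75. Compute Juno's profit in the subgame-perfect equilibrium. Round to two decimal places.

7595.28

The follower Juno best-responds to any q_T: π_J = (444 - 2Q)q_J - 75q_J.
∂π_J/∂q_J = 369 - 2q_T - 4q_J = 0 gives the reaction function q_J = (369 - 2q_T)/4.
The leader anticipates this reaction. Substituting into P = 444 - 2Q gives P = 519/2 - q_T, so π_T = (519/2 - q_T)q_T - 137q_T.
Leader FOC: 245/2 - 2q_T = 0, so q_T = 245/4.
Then q_J = (369 - 2·(245/4))/4 = 493/8.
Price P = 444 - 2·(983/8) = 793/4.
Juno's profit: (793/4 - 75)·(493/8) = 7595.2813.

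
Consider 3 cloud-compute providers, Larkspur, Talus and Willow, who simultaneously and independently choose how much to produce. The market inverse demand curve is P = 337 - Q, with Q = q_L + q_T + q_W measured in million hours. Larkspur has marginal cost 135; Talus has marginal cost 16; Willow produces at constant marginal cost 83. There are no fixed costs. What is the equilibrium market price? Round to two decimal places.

142.75

Larkspur's profit: π_L = (337 - Q)q_L - (135q_L). Setting ∂π_L/∂q_L = 0: 202 - 2q_L - (q_T + q_W) = 0.
Talus's first-order condition: 321 - 2q_T - (q_L + q_W) = 0.
Willow's first-order condition: 254 - 2q_W - (q_L + q_T) = 0.
Adding the 3 first-order conditions: 777 − 4Q = 0, so Q = 777/4.
Back-substituting: q_L = (202 − 777/4) = 31/4, q_T = (321 − 777/4) = 507/4, q_W = (254 − 777/4) = 239/4.
Total output Q = 777/4, so price P = 337 - 777/4 = 571/4.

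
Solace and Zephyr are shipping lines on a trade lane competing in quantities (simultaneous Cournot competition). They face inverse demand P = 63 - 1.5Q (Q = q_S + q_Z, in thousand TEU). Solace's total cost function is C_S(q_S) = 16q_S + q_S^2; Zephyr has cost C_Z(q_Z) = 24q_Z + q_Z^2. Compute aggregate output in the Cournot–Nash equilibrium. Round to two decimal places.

Solace's profit: π_S = (63 - 1.5Q)q_S - (16q_S + q_S²). Setting ∂π_S/∂q_S = 0: 47 - 5q_S - (3/2)(q_Z) = 0.
Zephyr's first-order condition: 39 - 5q_Z - (3/2)(q_S) = 0.
Best responses: q_S = (47 - (3/2)q_Z)/5, q_Z = (39 - (3/2)q_S)/5.
Substituting one into the other gives q_S = 706/91 and q_Z = 498/91.
Total output Q = 706/91 + 498/91 = 172/13.

13.23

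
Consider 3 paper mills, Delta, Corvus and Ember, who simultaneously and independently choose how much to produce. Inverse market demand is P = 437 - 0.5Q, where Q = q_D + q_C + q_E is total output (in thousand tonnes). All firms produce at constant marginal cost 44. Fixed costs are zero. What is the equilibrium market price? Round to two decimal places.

142.25

Each firm earns π_i = (437 - 0.5Q)q_i - 44q_i.
Setting ∂π_i/∂q_i = 0 with rivals' quantities fixed: 393 - q_i - (1/2)·Σ_{j≠i} q_j = 0.
By symmetry each firm produces the same amount; substituting Σ_{j≠i} q_j = 2q_i yields q_i = 393/2.
Total output Q = 1179/2, so price P = 437 - (1/2)·(1179/2) = 569/4.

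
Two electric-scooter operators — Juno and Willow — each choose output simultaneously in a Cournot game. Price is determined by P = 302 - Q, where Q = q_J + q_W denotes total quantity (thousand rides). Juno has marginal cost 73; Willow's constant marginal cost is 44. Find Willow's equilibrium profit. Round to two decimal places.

9152.11

Juno's profit: π_J = (302 - Q)q_J - (73q_J). Setting ∂π_J/∂q_J = 0: 229 - 2q_J - (q_W) = 0.
Willow's first-order condition: 258 - 2q_W - (q_J) = 0.
So q_J = (229 - q_W)/2 and q_W = (258 - q_J)/2.
Substituting one into the other gives q_J = 200/3 and q_W = 287/3.
Price P = 302 - 487/3 = 419/3.
Willow's profit: (419/3 - 44)·(287/3) = 9152.1111.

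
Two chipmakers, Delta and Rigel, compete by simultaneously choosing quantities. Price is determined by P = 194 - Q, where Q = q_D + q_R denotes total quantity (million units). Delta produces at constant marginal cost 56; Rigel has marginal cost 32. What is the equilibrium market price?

94

Delta's profit: π_D = (194 - Q)q_D - (56q_D). Setting ∂π_D/∂q_D = 0: 138 - 2q_D - (q_R) = 0.
Rigel's profit: π_R = (194 - Q)q_R - (32q_R). Setting ∂π_R/∂q_R = 0: 162 - 2q_R - (q_D) = 0.
Best responses: q_D = (138 - q_R)/2, q_R = (162 - q_D)/2.
Solving the pair: q_D = 38, q_R = 62.
Total output Q = 100, so price P = 194 - 100 = 94.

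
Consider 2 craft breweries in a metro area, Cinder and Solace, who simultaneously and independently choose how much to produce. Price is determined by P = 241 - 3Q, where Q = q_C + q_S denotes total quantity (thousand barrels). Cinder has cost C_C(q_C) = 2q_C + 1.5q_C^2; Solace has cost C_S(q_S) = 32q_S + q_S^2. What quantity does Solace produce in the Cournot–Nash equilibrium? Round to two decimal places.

Cinder's profit: π_C = (241 - 3Q)q_C - (2q_C + (3/2)q_C²). Setting ∂π_C/∂q_C = 0: 239 - 9q_C - 3(q_S) = 0.
Solace's first-order condition: 209 - 8q_S - 3(q_C) = 0.
Rearranging gives the reaction functions q_C = (239 - 3q_S)/9 and q_S = (209 - 3q_C)/8.
Substituting one into the other gives q_C = 1285/63 and q_S = 388/21.

18.48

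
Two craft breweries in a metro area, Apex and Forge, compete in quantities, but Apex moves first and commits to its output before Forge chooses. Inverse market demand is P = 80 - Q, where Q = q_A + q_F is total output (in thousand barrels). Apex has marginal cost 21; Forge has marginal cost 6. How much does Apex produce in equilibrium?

Solve by backward induction. Given q_A, the follower Forge maximises π_F = (80 - q_A - q_F)q_F - 6q_F.
Setting the follower's marginal profit to zero, 74 - q_A - 2q_F = 0, i.e. q_F = (74 - q_A)/2.
The leader anticipates this reaction. Substituting into P = 80 - Q gives P = 43 - (1/2)q_A, so π_A = (43 - (1/2)q_A)q_A - 21q_A.
Maximising: ∂π_A/∂q_A = 22 - q_A = 0, giving q_A = 22.
Then q_F = (74 - 22)/2 = 26.

22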